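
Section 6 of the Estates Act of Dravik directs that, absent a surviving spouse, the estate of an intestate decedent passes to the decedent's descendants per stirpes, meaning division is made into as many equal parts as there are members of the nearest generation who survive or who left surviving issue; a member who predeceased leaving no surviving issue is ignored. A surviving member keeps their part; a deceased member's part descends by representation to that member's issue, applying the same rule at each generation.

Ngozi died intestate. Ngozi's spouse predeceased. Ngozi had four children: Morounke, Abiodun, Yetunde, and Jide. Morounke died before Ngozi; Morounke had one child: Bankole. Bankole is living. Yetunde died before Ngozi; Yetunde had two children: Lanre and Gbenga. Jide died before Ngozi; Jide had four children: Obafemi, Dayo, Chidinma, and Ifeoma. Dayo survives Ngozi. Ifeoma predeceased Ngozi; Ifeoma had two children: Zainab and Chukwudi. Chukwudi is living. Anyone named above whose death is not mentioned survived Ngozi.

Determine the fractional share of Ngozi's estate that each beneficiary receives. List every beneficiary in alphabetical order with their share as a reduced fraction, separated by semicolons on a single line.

There is no surviving spouse, so the entire estate passes to Ngozi's descendants per stirpes.
The estate is divided into 4 equal shares of 1/4 among Morounke, Abiodun, Yetunde, Jide.
Morounke predeceased; the 1/4 allotted to Morounke's branch passes to Morounke's issue by representation.
Bankole is the sole taker at this level and receives the full 1/4.
Abiodun is living and takes 1/4.
Yetunde predeceased; the 1/4 allotted to Yetunde's branch passes to Yetunde's issue by representation.
The 1/4 is divided into 2 equal shares of 1/8 among Lanre, Gbenga.
Lanre is living and takes 1/8.
Gbenga is living and takes 1/8.
Jide predeceased; the 1/4 allotted to Jide's branch passes to Jide's issue by representation.
The 1/4 is divided into 4 equal shares of 1/16 among Obafemi, Dayo, Chidinma, Ifeoma.
Obafemi is living and takes 1/16.
Dayo is living and takes 1/16.
Chidinma is living and takes 1/16.
Ifeoma predeceased; the 1/16 allotted to Ifeoma's branch passes to Ifeoma's issue by representation.
The 1/16 is divided into 2 equal shares of 1/32 among Zainab, Chukwudi.
Zainab is living and takes 1/32.
Chukwudi is living and takes 1/32.

Abiodun 1/4; Bankole 1/4; Chidinma 1/16; Chukwudi 1/32; Dayo 1/16; Gbenga 1/8; Lanre 1/8; Obafemi 1/16; Zainab 1/32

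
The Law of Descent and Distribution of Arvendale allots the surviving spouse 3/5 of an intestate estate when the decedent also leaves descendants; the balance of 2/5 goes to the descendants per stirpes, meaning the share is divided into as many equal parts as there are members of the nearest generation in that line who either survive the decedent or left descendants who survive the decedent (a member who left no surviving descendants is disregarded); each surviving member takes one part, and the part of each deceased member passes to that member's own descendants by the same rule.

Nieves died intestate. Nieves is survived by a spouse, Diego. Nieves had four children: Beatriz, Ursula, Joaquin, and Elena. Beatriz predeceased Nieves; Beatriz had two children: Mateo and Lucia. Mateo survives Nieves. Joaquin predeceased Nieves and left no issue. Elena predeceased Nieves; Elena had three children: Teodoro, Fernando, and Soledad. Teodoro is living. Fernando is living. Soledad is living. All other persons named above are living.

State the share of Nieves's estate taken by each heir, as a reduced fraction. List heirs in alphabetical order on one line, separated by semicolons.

Diego, as surviving spouse, takes 3/5.
The remaining 2/5 passes to Nieves's descendants per stirpes.
Joaquin left no surviving issue, so that branch lapses and is disregarded.
The 2/5 is divided into 3 equal shares of 2/15 among Beatriz, Ursula, Elena.
Beatriz predeceased; the 2/15 allotted to Beatriz's branch passes to Beatriz's issue by representation.
The 2/15 is divided into 2 equal shares of 1/15 among Mateo, Lucia.
Mateo is living and takes 1/15.
Lucia is living and takes 1/15.
Ursula is living and takes 2/15.
Elena predeceased; the 2/15 allotted to Elena's branch passes to Elena's issue by representation.
The 2/15 is divided into 3 equal shares of 2/45 among Teodoro, Fernando, Soledad.
Teodoro is living and takes 2/45.
Fernando is living and takes 2/45.
Soledad is living and takes 2/45.

Diego 3/5; Fernando 2/45; Lucia 1/15; Mateo 1/15; Soledad 2/45; Teodoro 2/45; Ursula 2/15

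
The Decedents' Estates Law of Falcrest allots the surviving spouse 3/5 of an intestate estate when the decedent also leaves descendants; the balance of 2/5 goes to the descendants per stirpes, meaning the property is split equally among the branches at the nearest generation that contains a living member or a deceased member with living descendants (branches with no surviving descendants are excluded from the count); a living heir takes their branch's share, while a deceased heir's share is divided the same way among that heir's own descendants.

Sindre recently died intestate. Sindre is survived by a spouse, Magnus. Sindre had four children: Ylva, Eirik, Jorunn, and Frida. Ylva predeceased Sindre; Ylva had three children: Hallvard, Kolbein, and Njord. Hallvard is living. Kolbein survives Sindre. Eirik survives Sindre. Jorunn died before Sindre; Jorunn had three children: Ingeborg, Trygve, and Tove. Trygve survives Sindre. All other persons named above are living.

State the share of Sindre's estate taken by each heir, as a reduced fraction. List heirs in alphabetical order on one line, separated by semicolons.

Magnus, as surviving spouse, takes 3/5.
The remaining 2/5 passes to Sindre's descendants per stirpes.
The 2/5 is divided into 4 equal shares of 1/10 among Ylva, Eirik, Jorunn, Frida.
Ylva predeceased; the 1/10 allotted to Ylva's branch passes to Ylva's issue by representation.
The 1/10 is divided into 3 equal shares of 1/30 among Hallvard, Kolbein, Njord.
Hallvard is living and takes 1/30.
Kolbein is living and takes 1/30.
Njord is living and takes 1/30.
Eirik is living and takes 1/10.
Jorunn predeceased; the 1/10 allotted to Jorunn's branch passes to Jorunn's issue by representation.
The 1/10 is divided into 3 equal shares of 1/30 among Ingeborg, Trygve, Tove.
Ingeborg is living and takes 1/30.
Trygve is living and takes 1/30.
Tove is living and takes 1/30.
Frida is living and takes 1/10.

Eirik 1/10; Frida 1/10; Hallvard 1/30; Ingeborg 1/30; Kolbein 1/30; Magnus 3/5; Njord 1/30; Tove 1/30; Trygve 1/30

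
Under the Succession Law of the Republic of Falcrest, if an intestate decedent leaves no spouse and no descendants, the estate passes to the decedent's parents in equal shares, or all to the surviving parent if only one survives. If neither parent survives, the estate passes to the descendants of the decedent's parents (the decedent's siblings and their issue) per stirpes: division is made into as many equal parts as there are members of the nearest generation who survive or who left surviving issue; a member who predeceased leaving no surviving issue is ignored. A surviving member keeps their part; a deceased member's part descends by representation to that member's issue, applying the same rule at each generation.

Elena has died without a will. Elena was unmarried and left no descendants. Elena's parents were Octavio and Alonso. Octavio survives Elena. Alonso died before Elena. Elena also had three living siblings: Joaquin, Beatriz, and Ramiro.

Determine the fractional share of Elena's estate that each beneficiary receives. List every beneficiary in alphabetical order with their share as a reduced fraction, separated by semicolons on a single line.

Octavio 1

Only one parent, Octavio, survives, so Octavio takes the entire estate. The siblings take nothing because a surviving parent has priority.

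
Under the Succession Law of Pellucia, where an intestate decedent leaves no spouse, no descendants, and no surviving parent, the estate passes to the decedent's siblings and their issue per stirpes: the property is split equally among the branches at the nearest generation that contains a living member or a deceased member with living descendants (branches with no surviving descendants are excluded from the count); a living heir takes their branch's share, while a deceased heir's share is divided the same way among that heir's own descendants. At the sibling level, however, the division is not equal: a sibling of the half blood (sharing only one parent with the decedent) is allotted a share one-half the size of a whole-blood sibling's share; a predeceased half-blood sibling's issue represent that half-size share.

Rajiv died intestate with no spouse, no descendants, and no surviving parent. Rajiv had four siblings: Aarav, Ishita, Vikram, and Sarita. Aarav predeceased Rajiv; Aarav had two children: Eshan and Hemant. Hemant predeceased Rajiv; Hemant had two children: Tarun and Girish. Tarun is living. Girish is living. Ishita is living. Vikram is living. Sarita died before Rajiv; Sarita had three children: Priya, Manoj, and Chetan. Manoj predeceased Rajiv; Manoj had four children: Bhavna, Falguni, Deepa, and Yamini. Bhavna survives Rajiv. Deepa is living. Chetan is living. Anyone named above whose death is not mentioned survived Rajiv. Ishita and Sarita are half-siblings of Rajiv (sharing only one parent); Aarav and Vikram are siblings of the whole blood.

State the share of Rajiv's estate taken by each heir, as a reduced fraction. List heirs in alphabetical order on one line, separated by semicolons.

Bhavna 1/72; Chetan 1/18; Deepa 1/72; Eshan 1/6; Falguni 1/72; Girish 1/12; Ishita 1/6; Priya 1/18; Tarun 1/12; Vikram 1/3; Yamini 1/72

No spouse, descendants, or parent survives, so the estate passes to Rajiv's siblings per stirpes.
Half-blood siblings count for one-half the weight of whole-blood siblings at the initial division.
Dividing 1 in proportion to weights (total weight 3): Aarav (weight 1) → 1/3; Ishita (weight 1/2) → 1/6; Vikram (weight 1) → 1/3; Sarita (weight 1/2) → 1/6.
Aarav predeceased; the 1/3 allotted to Aarav's branch passes to Aarav's issue by representation.
The 1/3 is divided into 2 equal shares of 1/6 among Eshan, Hemant.
Eshan is living and takes 1/6.
Hemant predeceased; the 1/6 allotted to Hemant's branch passes to Hemant's issue by representation.
The 1/6 is divided into 2 equal shares of 1/12 among Tarun, Girish.
Tarun is living and takes 1/12.
Girish is living and takes 1/12.
Ishita is living and takes 1/6.
Vikram is living and takes 1/3.
Sarita predeceased; the 1/6 allotted to Sarita's branch passes to Sarita's issue by representation.
The 1/6 is divided into 3 equal shares of 1/18 among Priya, Manoj, Chetan.
Priya is living and takes 1/18.
Manoj predeceased; the 1/18 allotted to Manoj's branch passes to Manoj's issue by representation.
The 1/18 is divided into 4 equal shares of 1/72 among Bhavna, Falguni, Deepa, Yamini.
Bhavna is living and takes 1/72.
Falguni is living and takes 1/72.
Deepa is living and takes 1/72.
Yamini is living and takes 1/72.
Chetan is living and takes 1/18.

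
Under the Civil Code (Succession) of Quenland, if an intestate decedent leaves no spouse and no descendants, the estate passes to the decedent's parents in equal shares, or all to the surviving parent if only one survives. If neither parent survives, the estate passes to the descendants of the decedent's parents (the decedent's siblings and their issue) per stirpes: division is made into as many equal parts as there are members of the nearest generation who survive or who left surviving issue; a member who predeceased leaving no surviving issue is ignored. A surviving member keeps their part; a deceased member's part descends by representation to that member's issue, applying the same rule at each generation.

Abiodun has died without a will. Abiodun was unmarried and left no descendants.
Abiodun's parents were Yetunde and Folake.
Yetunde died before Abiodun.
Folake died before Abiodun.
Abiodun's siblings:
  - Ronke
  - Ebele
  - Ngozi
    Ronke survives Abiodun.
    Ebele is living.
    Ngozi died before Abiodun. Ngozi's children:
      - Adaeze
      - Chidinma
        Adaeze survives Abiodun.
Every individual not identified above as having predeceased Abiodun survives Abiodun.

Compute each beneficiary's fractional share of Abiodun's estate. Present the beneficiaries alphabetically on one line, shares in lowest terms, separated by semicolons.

Neither parent survives and there are no descendants, so the estate passes to Abiodun's siblings and their issue per stirpes.
The estate is divided into 3 equal shares of 1/3 among Ronke, Ebele, Ngozi.
Ronke is living and takes 1/3.
Ebele is living and takes 1/3.
Ngozi predeceased; the 1/3 allotted to Ngozi's branch passes to Ngozi's issue by representation.
The 1/3 is divided into 2 equal shares of 1/6 among Adaeze, Chidinma.
Adaeze is living and takes 1/6.
Chidinma is living and takes 1/6.

Adaeze 1/6; Chidinma 1/6; Ebele 1/3; Ronke 1/3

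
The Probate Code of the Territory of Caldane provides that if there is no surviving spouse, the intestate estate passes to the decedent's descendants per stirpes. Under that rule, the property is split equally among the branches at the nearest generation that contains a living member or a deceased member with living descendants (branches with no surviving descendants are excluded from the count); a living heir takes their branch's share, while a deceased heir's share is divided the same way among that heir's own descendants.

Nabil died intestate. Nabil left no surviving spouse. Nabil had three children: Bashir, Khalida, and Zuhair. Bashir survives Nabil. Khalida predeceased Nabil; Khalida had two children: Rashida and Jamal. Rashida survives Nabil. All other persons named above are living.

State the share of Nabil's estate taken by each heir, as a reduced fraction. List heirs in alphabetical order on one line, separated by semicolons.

There is no surviving spouse, so the entire estate passes to Nabil's descendants per stirpes.
The estate is divided into 3 equal shares of 1/3 among Bashir, Khalida, Zuhair.
Bashir is living and takes 1/3.
Khalida predeceased; the 1/3 allotted to Khalida's branch passes to Khalida's issue by representation.
The 1/3 is divided into 2 equal shares of 1/6 among Rashida, Jamal.
Rashida is living and takes 1/6.
Jamal is living and takes 1/6.
Zuhair is living and takes 1/3.

Bashir 1/3; Jamal 1/6; Rashida 1/6; Zuhair 1/3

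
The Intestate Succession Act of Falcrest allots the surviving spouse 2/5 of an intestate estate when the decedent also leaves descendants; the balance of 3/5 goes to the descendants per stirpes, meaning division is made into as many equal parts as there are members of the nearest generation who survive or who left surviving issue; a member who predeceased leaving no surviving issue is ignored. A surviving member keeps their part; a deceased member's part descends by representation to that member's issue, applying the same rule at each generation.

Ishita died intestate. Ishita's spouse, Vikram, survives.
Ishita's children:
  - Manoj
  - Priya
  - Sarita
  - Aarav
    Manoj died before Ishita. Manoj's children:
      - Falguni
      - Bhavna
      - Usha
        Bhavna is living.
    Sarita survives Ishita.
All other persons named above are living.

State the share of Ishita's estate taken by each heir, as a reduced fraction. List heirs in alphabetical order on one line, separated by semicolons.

Aarav 3/20; Bhavna 1/20; Falguni 1/20; Priya 3/20; Sarita 3/20; Usha 1/20; Vikram 2/5

Vikram, as surviving spouse, takes 2/5.
The remaining 3/5 passes to Ishita's descendants per stirpes.
The 3/5 is divided into 4 equal shares of 3/20 among Manoj, Priya, Sarita, Aarav.
Manoj predeceased; the 3/20 allotted to Manoj's branch passes to Manoj's issue by representation.
The 3/20 is divided into 3 equal shares of 1/20 among Falguni, Bhavna, Usha.
Falguni is living and takes 1/20.
Bhavna is living and takes 1/20.
Usha is living and takes 1/20.
Priya is living and takes 3/20.
Sarita is living and takes 3/20.
Aarav is living and takes 3/20.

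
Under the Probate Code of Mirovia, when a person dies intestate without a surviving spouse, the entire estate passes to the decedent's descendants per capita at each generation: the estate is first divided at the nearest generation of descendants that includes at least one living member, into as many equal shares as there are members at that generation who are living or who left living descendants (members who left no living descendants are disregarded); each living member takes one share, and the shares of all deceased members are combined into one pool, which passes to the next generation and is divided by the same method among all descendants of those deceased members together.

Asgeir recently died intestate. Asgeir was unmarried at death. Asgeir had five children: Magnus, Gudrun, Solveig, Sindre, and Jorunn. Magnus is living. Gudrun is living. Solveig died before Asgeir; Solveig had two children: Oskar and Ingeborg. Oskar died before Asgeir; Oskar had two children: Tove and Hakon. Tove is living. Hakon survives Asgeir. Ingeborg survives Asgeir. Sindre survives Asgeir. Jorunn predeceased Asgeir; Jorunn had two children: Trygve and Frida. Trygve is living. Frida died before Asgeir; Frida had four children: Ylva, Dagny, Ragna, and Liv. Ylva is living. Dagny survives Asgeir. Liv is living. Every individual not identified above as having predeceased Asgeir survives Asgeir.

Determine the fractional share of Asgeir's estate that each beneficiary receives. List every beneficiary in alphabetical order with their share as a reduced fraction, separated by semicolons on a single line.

There is no surviving spouse, so the entire estate passes to Asgeir's descendants per capita at each generation.
At generation 1 (Magnus, Gudrun, Solveig, Sindre, Jorunn) there are 5 shares of (1)/5 = 1/5 each.
Living: Magnus, Gudrun, and Sindre — each takes 1/5.
Deceased: Solveig and Jorunn. Their combined 2/5 is pooled and carried to generation 2.
At generation 2 (Oskar, Ingeborg, Trygve, Frida) there are 4 shares of (2/5)/4 = 1/10 each.
Living: Ingeborg and Trygve — each takes 1/10.
Deceased: Oskar and Frida. Their combined 1/5 is pooled and carried to generation 3.
At generation 3 (Tove, Hakon, Ylva, Dagny, Ragna, Liv) there are 6 shares of (1/5)/6 = 1/30 each.
Living: Tove, Hakon, Ylva, Dagny, Ragna, and Liv — each takes 1/30.

Dagny 1/30; Gudrun 1/5; Hakon 1/30; Ingeborg 1/10; Liv 1/30; Magnus 1/5; Ragna 1/30; Sindre 1/5; Tove 1/30; Trygve 1/10; Ylva 1/30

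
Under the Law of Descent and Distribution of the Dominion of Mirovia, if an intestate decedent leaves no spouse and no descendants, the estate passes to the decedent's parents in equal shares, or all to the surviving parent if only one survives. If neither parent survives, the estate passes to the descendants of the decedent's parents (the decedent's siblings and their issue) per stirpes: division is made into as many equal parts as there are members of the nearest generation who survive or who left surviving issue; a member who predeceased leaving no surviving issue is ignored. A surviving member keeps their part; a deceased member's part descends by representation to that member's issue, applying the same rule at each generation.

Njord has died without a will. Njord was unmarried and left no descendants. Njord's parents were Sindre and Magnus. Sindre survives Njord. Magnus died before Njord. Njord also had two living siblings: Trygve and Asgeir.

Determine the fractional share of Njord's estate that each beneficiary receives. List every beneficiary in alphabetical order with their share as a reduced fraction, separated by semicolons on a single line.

Only one parent, Sindre, survives, so Sindre takes the entire estate. The siblings take nothing because a surviving parent has priority.

Sindre 1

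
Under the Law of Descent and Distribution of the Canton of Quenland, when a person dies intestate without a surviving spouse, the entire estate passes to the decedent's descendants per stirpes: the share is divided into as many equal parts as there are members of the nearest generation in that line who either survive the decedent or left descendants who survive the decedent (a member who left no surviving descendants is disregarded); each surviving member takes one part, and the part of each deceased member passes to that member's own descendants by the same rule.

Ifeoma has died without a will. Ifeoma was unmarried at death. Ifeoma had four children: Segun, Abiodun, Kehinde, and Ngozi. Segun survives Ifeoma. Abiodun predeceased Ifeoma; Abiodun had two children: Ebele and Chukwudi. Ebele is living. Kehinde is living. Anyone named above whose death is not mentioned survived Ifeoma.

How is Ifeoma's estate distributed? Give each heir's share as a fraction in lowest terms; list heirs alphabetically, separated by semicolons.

Chukwudi 1/8; Ebele 1/8; Kehinde 1/4; Ngozi 1/4; Segun 1/4

There is no surviving spouse, so the entire estate passes to Ifeoma's descendants per stirpes.
The estate is divided into 4 equal shares of 1/4 among Segun, Abiodun, Kehinde, Ngozi.
Segun is living and takes 1/4.
Abiodun predeceased; the 1/4 allotted to Abiodun's branch passes to Abiodun's issue by representation.
The 1/4 is divided into 2 equal shares of 1/8 among Ebele, Chukwudi.
Ebele is living and takes 1/8.
Chukwudi is living and takes 1/8.
Kehinde is living and takes 1/4.
Ngozi is living and takes 1/4.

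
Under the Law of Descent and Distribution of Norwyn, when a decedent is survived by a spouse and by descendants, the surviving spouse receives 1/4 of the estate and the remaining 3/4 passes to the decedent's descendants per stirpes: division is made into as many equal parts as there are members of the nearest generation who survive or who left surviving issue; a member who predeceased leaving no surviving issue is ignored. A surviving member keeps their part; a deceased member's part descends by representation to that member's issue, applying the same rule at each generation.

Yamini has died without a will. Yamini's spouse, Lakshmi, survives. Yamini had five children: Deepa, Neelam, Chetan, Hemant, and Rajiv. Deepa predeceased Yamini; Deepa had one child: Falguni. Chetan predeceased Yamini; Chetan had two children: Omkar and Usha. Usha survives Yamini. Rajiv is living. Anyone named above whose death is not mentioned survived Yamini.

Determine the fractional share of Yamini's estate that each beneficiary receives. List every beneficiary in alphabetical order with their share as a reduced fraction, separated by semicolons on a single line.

Lakshmi, as surviving spouse, takes 1/4.
The remaining 3/4 passes to Yamini's descendants per stirpes.
The 3/4 is divided into 5 equal shares of 3/20 among Deepa, Neelam, Chetan, Hemant, Rajiv.
Deepa predeceased; the 3/20 allotted to Deepa's branch passes to Deepa's issue by representation.
Falguni is the sole taker at this level and receives the full 3/20.
Neelam is living and takes 3/20.
Chetan predeceased; the 3/20 allotted to Chetan's branch passes to Chetan's issue by representation.
The 3/20 is divided into 2 equal shares of 3/40 among Omkar, Usha.
Omkar is living and takes 3/40.
Usha is living and takes 3/40.
Hemant is living and takes 3/20.
Rajiv is living and takes 3/20.

Falguni 3/20; Hemant 3/20; Lakshmi 1/4; Neelam 3/20; Omkar 3/40; Rajiv 3/20; Usha 3/40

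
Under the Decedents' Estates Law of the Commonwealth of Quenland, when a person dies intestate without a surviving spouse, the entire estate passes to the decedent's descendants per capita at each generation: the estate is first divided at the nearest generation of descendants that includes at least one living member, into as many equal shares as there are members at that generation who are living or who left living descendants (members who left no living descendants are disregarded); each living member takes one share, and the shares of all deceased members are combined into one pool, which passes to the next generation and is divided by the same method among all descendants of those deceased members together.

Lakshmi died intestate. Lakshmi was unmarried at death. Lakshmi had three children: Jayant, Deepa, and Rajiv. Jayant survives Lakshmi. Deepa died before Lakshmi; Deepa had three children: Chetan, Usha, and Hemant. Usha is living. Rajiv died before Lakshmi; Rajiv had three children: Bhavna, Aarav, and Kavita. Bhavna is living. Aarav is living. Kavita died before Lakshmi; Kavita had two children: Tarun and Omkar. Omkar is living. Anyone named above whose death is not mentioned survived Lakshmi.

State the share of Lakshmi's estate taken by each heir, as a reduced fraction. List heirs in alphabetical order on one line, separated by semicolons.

There is no surviving spouse, so the entire estate passes to Lakshmi's descendants per capita at each generation.
At generation 1 (Jayant, Deepa, Rajiv) there are 3 shares of (1)/3 = 1/3 each.
Living: Jayant — each takes 1/3.
Deceased: Deepa and Rajiv. Their combined 2/3 is pooled and carried to generation 2.
At generation 2 (Chetan, Usha, Hemant, Bhavna, Aarav, Kavita) there are 6 shares of (2/3)/6 = 1/9 each.
Living: Chetan, Usha, Hemant, Bhavna, and Aarav — each takes 1/9.
Deceased: Kavita. That 1/9 share is carried to generation 3.
At generation 3 (Tarun, Omkar) there are 2 shares of (1/9)/2 = 1/18 each.
Living: Tarun and Omkar — each takes 1/18.

Aarav 1/9; Bhavna 1/9; Chetan 1/9; Hemant 1/9; Jayant 1/3; Omkar 1/18; Tarun 1/18; Usha 1/9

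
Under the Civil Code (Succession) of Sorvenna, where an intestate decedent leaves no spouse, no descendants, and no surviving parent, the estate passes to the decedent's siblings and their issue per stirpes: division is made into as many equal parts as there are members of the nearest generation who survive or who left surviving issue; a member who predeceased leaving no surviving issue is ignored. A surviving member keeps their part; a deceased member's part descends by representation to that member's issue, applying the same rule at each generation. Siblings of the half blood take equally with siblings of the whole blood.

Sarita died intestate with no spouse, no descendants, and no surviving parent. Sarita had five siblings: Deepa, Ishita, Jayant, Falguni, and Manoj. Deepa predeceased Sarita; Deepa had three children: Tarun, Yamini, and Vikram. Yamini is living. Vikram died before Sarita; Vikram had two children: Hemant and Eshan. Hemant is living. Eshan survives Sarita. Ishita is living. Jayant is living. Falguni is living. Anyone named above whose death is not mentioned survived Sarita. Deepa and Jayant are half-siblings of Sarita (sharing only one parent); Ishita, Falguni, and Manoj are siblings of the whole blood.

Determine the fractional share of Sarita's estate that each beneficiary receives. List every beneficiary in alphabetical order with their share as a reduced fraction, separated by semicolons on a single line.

No spouse, descendants, or parent survives, so the estate passes to Sarita's siblings per stirpes.
Half-blood and whole-blood siblings take equally under the stated rule.
The estate is divided into 5 equal shares of 1/5 among Deepa, Ishita, Jayant, Falguni, Manoj.
Deepa predeceased; the 1/5 allotted to Deepa's branch passes to Deepa's issue by representation.
The 1/5 is divided into 3 equal shares of 1/15 among Tarun, Yamini, Vikram.
Tarun is living and takes 1/15.
Yamini is living and takes 1/15.
Vikram predeceased; the 1/15 allotted to Vikram's branch passes to Vikram's issue by representation.
The 1/15 is divided into 2 equal shares of 1/30 among Hemant, Eshan.
Hemant is living and takes 1/30.
Eshan is living and takes 1/30.
Ishita is living and takes 1/5.
Jayant is living and takes 1/5.
Falguni is living and takes 1/5.
Manoj is living and takes 1/5.

Eshan 1/30; Falguni 1/5; Hemant 1/30; Ishita 1/5; Jayant 1/5; Manoj 1/5; Tarun 1/15; Yamini 1/15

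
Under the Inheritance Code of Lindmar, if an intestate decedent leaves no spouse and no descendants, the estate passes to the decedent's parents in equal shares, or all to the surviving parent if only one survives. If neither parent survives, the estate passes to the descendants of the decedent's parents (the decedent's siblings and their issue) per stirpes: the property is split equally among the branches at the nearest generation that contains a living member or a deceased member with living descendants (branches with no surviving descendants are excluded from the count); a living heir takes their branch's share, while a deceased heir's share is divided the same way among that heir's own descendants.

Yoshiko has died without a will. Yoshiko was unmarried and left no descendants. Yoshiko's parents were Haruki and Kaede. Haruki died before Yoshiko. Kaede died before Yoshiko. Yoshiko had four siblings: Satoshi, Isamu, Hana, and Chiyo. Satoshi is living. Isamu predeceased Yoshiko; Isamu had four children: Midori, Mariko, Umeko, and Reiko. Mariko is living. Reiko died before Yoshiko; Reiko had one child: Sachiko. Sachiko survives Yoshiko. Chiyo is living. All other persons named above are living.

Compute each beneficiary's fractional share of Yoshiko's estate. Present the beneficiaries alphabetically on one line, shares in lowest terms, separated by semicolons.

Neither parent survives and there are no descendants, so the estate passes to Yoshiko's siblings and their issue per stirpes.
The estate is divided into 4 equal shares of 1/4 among Satoshi, Isamu, Hana, Chiyo.
Satoshi is living and takes 1/4.
Isamu predeceased; the 1/4 allotted to Isamu's branch passes to Isamu's issue by representation.
The 1/4 is divided into 4 equal shares of 1/16 among Midori, Mariko, Umeko, Reiko.
Midori is living and takes 1/16.
Mariko is living and takes 1/16.
Umeko is living and takes 1/16.
Reiko predeceased; the 1/16 allotted to Reiko's branch passes to Reiko's issue by representation.
Sachiko is the sole taker at this level and receives the full 1/16.
Hana is living and takes 1/4.
Chiyo is living and takes 1/4.

Chiyo 1/4; Hana 1/4; Mariko 1/16; Midori 1/16; Sachiko 1/16; Satoshi 1/4; Umeko 1/16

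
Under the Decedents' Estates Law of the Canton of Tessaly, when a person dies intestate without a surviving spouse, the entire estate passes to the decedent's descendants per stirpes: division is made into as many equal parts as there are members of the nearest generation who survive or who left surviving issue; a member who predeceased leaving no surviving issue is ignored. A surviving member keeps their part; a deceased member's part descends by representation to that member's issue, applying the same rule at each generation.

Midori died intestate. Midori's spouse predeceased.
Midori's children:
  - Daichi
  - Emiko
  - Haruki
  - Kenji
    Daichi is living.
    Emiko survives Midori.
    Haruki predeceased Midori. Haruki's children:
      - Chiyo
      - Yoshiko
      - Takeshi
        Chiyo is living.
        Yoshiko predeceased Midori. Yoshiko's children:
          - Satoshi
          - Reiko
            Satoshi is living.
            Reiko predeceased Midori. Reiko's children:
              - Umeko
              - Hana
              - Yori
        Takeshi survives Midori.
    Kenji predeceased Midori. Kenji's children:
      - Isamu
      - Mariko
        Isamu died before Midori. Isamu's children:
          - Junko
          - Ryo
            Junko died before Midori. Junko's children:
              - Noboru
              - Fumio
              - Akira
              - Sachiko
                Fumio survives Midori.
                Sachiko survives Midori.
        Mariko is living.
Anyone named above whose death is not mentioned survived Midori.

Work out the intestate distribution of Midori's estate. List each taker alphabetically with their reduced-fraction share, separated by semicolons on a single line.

Akira 1/64; Chiyo 1/12; Daichi 1/4; Emiko 1/4; Fumio 1/64; Hana 1/72; Mariko 1/8; Noboru 1/64; Ryo 1/16; Sachiko 1/64; Satoshi 1/24; Takeshi 1/12; Umeko 1/72; Yori 1/72

There is no surviving spouse, so the entire estate passes to Midori's descendants per stirpes.
The estate is divided into 4 equal shares of 1/4 among Daichi, Emiko, Haruki, Kenji.
Daichi is living and takes 1/4.
Emiko is living and takes 1/4.
Haruki predeceased; the 1/4 allotted to Haruki's branch passes to Haruki's issue by representation.
The 1/4 is divided into 3 equal shares of 1/12 among Chiyo, Yoshiko, Takeshi.
Chiyo is living and takes 1/12.
Yoshiko predeceased; the 1/12 allotted to Yoshiko's branch passes to Yoshiko's issue by representation.
The 1/12 is divided into 2 equal shares of 1/24 among Satoshi, Reiko.
Satoshi is living and takes 1/24.
Reiko predeceased; the 1/24 allotted to Reiko's branch passes to Reiko's issue by representation.
The 1/24 is divided into 3 equal shares of 1/72 among Umeko, Hana, Yori.
Umeko is living and takes 1/72.
Hana is living and takes 1/72.
Yori is living and takes 1/72.
Takeshi is living and takes 1/12.
Kenji predeceased; the 1/4 allotted to Kenji's branch passes to Kenji's issue by representation.
The 1/4 is divided into 2 equal shares of 1/8 among Isamu, Mariko.
Isamu predeceased; the 1/8 allotted to Isamu's branch passes to Isamu's issue by representation.
The 1/8 is divided into 2 equal shares of 1/16 among Junko, Ryo.
Junko predeceased; the 1/16 allotted to Junko's branch passes to Junko's issue by representation.
The 1/16 is divided into 4 equal shares of 1/64 among Noboru, Fumio, Akira, Sachiko.
Noboru is living and takes 1/64.
Fumio is living and takes 1/64.
Akira is living and takes 1/64.
Sachiko is living and takes 1/64.
Ryo is living and takes 1/16.
Mariko is living and takes 1/8.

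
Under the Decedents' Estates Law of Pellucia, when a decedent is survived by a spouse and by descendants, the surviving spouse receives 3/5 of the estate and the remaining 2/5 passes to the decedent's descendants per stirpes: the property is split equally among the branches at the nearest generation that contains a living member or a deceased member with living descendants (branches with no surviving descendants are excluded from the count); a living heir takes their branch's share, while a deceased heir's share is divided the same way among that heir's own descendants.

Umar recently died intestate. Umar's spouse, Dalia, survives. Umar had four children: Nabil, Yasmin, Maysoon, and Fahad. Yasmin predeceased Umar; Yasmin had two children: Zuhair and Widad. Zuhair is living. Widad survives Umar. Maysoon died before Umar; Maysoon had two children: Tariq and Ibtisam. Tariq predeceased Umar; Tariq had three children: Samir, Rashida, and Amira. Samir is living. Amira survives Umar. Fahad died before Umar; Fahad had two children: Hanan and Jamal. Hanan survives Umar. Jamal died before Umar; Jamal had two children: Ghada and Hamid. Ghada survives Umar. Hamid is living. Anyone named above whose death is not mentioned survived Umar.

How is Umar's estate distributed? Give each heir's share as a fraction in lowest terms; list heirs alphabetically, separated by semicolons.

Amira 1/60; Dalia 3/5; Ghada 1/40; Hamid 1/40; Hanan 1/20; Ibtisam 1/20; Nabil 1/10; Rashida 1/60; Samir 1/60; Widad 1/20; Zuhair 1/20

Dalia, as surviving spouse, takes 3/5.
The remaining 2/5 passes to Umar's descendants per stirpes.
The 2/5 is divided into 4 equal shares of 1/10 among Nabil, Yasmin, Maysoon, Fahad.
Nabil is living and takes 1/10.
Yasmin predeceased; the 1/10 allotted to Yasmin's branch passes to Yasmin's issue by representation.
The 1/10 is divided into 2 equal shares of 1/20 among Zuhair, Widad.
Zuhair is living and takes 1/20.
Widad is living and takes 1/20.
Maysoon predeceased; the 1/10 allotted to Maysoon's branch passes to Maysoon's issue by representation.
The 1/10 is divided into 2 equal shares of 1/20 among Tariq, Ibtisam.
Tariq predeceased; the 1/20 allotted to Tariq's branch passes to Tariq's issue by representation.
The 1/20 is divided into 3 equal shares of 1/60 among Samir, Rashida, Amira.
Samir is living and takes 1/60.
Rashida is living and takes 1/60.
Amira is living and takes 1/60.
Ibtisam is living and takes 1/20.
Fahad predeceased; the 1/10 allotted to Fahad's branch passes to Fahad's issue by representation.
The 1/10 is divided into 2 equal shares of 1/20 among Hanan, Jamal.
Hanan is living and takes 1/20.
Jamal predeceased; the 1/20 allotted to Jamal's branch passes to Jamal's issue by representation.
The 1/20 is divided into 2 equal shares of 1/40 among Ghada, Hamid.
Ghada is living and takes 1/40.
Hamid is living and takes 1/40.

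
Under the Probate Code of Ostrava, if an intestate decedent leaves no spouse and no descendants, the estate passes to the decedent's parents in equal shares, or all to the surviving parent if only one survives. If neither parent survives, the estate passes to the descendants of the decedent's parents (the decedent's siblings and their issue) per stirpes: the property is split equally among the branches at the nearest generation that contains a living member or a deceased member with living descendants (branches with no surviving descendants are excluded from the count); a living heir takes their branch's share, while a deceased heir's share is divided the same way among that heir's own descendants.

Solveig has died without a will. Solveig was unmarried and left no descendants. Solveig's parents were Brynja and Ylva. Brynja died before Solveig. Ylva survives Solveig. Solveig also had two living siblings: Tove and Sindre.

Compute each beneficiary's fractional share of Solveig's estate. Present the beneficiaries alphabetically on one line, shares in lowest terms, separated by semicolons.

Ylva 1

Only one parent, Ylva, survives, so Ylva takes the entire estate. The siblings take nothing because a surviving parent has priority.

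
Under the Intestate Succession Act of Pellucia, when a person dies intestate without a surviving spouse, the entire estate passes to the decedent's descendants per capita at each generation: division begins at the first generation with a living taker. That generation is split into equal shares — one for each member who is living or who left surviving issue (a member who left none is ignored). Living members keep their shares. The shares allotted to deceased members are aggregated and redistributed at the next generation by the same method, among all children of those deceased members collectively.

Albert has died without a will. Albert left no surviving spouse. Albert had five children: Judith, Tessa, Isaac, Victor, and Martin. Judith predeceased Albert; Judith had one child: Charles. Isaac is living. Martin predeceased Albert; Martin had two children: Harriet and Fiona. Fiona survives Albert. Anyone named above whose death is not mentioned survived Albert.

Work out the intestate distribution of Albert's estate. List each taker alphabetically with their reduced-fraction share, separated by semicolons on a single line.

Charles 2/15; Fiona 2/15; Harriet 2/15; Isaac 1/5; Tessa 1/5; Victor 1/5

There is no surviving spouse, so the entire estate passes to Albert's descendants per capita at each generation.
At generation 1 (Judith, Tessa, Isaac, Victor, Martin) there are 5 shares of (1)/5 = 1/5 each.
Living: Tessa, Isaac, and Victor — each takes 1/5.
Deceased: Judith and Martin. Their combined 2/5 is pooled and carried to generation 2.
At generation 2 (Charles, Harriet, Fiona) there are 3 shares of (2/5)/3 = 2/15 each.
Living: Charles, Harriet, and Fiona — each takes 2/15.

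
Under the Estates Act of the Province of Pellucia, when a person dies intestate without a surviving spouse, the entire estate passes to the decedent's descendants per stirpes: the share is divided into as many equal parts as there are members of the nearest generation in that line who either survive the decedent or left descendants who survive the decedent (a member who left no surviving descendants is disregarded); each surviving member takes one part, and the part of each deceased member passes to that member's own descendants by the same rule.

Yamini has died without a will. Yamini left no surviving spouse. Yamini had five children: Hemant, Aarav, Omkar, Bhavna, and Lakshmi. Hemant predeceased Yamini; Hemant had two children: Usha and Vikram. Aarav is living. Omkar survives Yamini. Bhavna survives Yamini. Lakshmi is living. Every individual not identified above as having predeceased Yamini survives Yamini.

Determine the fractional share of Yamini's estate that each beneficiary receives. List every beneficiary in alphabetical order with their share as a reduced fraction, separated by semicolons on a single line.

Aarav 1/5; Bhavna 1/5; Lakshmi 1/5; Omkar 1/5; Usha 1/10; Vikram 1/10

There is no surviving spouse, so the entire estate passes to Yamini's descendants per stirpes.
The estate is divided into 5 equal shares of 1/5 among Hemant, Aarav, Omkar, Bhavna, Lakshmi.
Hemant predeceased; the 1/5 allotted to Hemant's branch passes to Hemant's issue by representation.
The 1/5 is divided into 2 equal shares of 1/10 among Usha, Vikram.
Usha is living and takes 1/10.
Vikram is living and takes 1/10.
Aarav is living and takes 1/5.
Omkar is living and takes 1/5.
Bhavna is living and takes 1/5.
Lakshmi is living and takes 1/5.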